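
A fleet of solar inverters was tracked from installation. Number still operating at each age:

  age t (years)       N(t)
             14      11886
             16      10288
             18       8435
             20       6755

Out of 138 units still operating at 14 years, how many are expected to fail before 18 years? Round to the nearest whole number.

The relevant probability is 1 − 8435/11886 = 0.290342.
Expected number = 138 × 0.290342 = 40.

40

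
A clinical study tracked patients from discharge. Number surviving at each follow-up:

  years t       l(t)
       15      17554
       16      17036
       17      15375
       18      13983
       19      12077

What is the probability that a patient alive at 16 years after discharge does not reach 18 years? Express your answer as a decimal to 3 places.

P(die before 18 | alive at 16) = 1 − l(18)/l(16) = 1 − 13983/17036 = (3053)/17036 = 0.179209.

0.179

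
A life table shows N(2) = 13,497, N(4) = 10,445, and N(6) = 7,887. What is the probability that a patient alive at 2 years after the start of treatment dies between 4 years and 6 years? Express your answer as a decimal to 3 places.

This is the probability of reaching 4 but not 6, conditional on being alive at 2: (N(4) − N(6)) / N(2).
= (10,445 − 7,887) / 13,497 = 2,558 / 13,497 = 0.189524.

0.190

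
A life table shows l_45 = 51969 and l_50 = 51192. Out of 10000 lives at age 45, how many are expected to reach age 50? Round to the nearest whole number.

9850

The relevant probability is 51192/51969 = 0.985049.
Expected number = 10000 × 0.985049 = 9850.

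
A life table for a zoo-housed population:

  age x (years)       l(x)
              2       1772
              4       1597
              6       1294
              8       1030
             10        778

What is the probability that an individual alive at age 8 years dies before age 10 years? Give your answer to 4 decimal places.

0.2447

P(die before 10 | alive at 8) = 1 − l(10)/l(8) = 1 − 778/1030 = (252)/1030 = 0.244660.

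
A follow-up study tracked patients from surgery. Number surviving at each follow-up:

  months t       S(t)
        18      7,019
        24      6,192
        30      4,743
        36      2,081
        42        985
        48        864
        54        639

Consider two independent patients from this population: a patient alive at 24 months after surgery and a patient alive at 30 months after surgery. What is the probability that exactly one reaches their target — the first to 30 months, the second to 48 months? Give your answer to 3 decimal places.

p₁ = S(30)/S(24) = 4,743/6,192 = 0.765988; p₂ = S(48)/S(30) = 864/4,743 = 0.182163.
P(exactly one) = p₁(1−p₂) + (1−p₁)p₂ = 0.626453 + 0.042628 = 0.669082.

0.669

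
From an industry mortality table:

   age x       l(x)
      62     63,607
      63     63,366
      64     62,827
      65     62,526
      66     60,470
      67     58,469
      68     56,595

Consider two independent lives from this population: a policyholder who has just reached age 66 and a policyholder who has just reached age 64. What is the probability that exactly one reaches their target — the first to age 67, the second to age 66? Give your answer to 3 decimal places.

p₁ = l(67)/l(66) = 58,469/60,470 = 0.966909; p₂ = l(66)/l(64) = 60,470/62,827 = 0.962484.
P(exactly one) = p₁(1−p₂) + (1−p₁)p₂ = 0.036275 + 0.031850 = 0.068124.

0.068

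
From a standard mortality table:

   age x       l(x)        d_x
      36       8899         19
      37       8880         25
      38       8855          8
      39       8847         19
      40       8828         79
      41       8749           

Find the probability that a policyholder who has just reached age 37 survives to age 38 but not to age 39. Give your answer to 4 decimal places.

This is the probability of reaching 38 but not 39, conditional on being alive at 37: (l(38) − l(39)) / l(37).
= (8855 − 8847) / 8880 = 8 / 8880 = 0.000901.

0.0009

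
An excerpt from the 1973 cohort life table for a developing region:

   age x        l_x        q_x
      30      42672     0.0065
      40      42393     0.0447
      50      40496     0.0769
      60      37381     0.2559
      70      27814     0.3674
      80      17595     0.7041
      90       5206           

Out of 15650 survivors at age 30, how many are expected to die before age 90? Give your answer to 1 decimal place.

The relevant probability is 1 − 5206/42672 = 0.878000.
Expected number = 15650 × 0.878000 = 13740.7.

13740.7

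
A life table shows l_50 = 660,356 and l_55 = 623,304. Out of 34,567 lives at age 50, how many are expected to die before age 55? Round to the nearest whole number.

1940

The relevant probability is 1 − 623,304/660,356 = 0.056109.
Expected number = 34,567 × 0.056109 = 1940.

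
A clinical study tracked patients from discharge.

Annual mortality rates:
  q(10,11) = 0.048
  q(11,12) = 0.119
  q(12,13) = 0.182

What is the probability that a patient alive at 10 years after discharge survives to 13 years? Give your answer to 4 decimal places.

0.6861

Chaining the interval survival probabilities: (1 − 0.048) × (1 − 0.119) × (1 − 0.182).
= 0.952 × 0.881 × 0.818 = 0.686066.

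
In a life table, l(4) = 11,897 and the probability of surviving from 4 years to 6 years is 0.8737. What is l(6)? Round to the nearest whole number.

l(6) = l(4) × p = 11,897 × 0.8737 = 10394.

10394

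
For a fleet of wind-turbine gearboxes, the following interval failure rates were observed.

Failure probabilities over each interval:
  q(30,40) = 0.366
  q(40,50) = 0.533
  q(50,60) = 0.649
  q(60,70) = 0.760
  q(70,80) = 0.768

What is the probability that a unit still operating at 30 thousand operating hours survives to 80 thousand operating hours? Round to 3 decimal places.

Chaining the interval survival probabilities: (1 − 0.366) × (1 − 0.533) × (1 − 0.649) × (1 − 0.760) × (1 − 0.768).
= 0.634 × 0.467 × 0.351 × 0.240 × 0.232 = 0.005786.

0.006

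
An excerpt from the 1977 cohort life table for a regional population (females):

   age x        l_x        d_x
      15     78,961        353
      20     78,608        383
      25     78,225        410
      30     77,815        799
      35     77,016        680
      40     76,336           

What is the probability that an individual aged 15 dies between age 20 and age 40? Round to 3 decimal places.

This is the probability of reaching 20 but not 40, conditional on being alive at 15: (l_20 − l_40) / l_15.
= (78,608 − 76,336) / 78,961 = 2,272 / 78,961 = 0.028774.

0.029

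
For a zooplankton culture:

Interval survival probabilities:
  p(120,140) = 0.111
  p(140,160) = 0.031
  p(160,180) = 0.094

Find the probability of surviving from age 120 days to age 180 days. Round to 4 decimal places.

Chaining the interval survival probabilities: 0.111 × 0.031 × 0.094.
= 0.000323.

0.0003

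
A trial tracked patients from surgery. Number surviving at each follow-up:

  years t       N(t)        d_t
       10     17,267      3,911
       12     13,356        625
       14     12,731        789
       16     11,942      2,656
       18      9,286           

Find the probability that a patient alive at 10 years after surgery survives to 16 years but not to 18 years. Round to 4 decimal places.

0.1538

This is the probability of reaching 16 but not 18, conditional on being alive at 10: (N(16) − N(18)) / N(10).
= (11,942 − 9,286) / 17,267 = 2,656 / 17,267 = 0.153819.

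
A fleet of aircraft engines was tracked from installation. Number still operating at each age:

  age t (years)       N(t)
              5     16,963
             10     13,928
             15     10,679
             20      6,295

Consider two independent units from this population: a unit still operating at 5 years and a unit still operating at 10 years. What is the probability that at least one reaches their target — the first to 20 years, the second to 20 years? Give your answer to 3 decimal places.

0.655

p₁ = N(20)/N(5) = 6,295/16,963 = 0.371102; p₂ = N(20)/N(10) = 6,295/13,928 = 0.451967.
P(at least one) = 1 − (1−p₁)(1−p₂) = 1 − 0.628898 × 0.548033 = 0.655343.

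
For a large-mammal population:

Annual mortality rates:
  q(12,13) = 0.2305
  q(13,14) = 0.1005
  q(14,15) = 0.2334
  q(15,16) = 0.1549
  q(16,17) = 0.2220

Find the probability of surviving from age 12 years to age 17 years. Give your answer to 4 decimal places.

Chaining the interval survival probabilities: (1 − 0.2305) × (1 − 0.1005) × (1 − 0.2334) × (1 − 0.1549) × (1 − 0.2220).
= 0.7695 × 0.8995 × 0.7666 × 0.8451 × 0.7780 = 0.348872.

0.3489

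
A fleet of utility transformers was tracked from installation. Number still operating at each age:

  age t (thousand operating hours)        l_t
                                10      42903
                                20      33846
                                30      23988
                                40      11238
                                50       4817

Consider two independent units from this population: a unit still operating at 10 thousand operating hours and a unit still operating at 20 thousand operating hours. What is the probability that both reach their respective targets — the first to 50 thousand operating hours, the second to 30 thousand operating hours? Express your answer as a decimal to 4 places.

p₁ = l_50/l_10 = 4817/42903 = 0.112277; p₂ = l_30/l_20 = 23988/33846 = 0.708740.
P(both) = p₁ × p₂ = 0.112277 × 0.708740 = 0.079575.

0.0796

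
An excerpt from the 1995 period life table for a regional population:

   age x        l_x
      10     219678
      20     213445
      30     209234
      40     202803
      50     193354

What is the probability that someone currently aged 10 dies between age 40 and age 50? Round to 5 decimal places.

0.04301

This is the probability of reaching 40 but not 50, conditional on being alive at 10: (l_40 − l_50) / l_10.
= (202803 − 193354) / 219678 = 9449 / 219678 = 0.043013.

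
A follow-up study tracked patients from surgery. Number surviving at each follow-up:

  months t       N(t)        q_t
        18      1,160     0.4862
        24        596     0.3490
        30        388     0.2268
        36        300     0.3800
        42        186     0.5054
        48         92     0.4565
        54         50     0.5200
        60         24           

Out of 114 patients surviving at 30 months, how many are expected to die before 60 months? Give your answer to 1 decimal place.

106.9

The relevant probability is 1 − 24/388 = 0.938144.
Expected number = 114 × 0.938144 = 106.9.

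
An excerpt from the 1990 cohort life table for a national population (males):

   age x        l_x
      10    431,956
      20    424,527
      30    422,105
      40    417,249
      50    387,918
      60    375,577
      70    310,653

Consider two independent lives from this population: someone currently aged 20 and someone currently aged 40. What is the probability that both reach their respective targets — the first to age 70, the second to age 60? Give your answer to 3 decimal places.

p₁ = l_70/l_20 = 310,653/424,527 = 0.731763; p₂ = l_60/l_40 = 375,577/417,249 = 0.900127.
P(both) = p₁ × p₂ = 0.731763 × 0.900127 = 0.658680.

0.659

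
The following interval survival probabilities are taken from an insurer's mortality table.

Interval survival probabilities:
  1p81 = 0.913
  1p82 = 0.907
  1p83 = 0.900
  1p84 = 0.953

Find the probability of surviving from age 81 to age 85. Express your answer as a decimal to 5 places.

Survival from 81 to 85 is the product of surviving each interval: 0.913 × 0.907 × 0.900 × 0.953.
= 0.710254.

0.71025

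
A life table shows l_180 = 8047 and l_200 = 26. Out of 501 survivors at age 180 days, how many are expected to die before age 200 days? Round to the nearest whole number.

499

The relevant probability is 1 − 26/8047 = 0.996769.
Expected number = 501 × 0.996769 = 499.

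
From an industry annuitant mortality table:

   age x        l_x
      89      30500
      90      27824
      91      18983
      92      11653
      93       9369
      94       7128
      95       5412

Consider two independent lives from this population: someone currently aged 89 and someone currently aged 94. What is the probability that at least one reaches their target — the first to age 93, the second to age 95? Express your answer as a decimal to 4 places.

p₁ = l_93/l_89 = 9369/30500 = 0.307180; p₂ = l_95/l_94 = 5412/7128 = 0.759259.
P(at least one) = 1 − (1−p₁)(1−p₂) = 1 − 0.692820 × 0.240741 = 0.833210.

0.8332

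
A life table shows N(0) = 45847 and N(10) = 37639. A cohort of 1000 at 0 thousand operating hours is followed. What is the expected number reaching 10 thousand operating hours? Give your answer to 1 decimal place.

The relevant probability is 37639/45847 = 0.820970.
Expected number = 1000 × 0.820970 = 821.0.

821.0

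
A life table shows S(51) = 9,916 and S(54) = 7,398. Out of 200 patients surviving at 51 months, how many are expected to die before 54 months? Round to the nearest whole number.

The relevant probability is 1 − 7,398/9,916 = 0.253933.
Expected number = 200 × 0.253933 = 51.

51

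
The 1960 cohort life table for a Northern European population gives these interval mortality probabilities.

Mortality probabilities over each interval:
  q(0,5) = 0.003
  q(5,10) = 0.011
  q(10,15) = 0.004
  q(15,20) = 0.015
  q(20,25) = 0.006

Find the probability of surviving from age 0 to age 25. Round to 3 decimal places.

The overall survival probability is (1 − 0.003) × (1 − 0.011) × (1 − 0.004) × (1 − 0.015) × (1 − 0.006).
= 0.997 × 0.989 × 0.996 × 0.985 × 0.994 = 0.961553.

0.962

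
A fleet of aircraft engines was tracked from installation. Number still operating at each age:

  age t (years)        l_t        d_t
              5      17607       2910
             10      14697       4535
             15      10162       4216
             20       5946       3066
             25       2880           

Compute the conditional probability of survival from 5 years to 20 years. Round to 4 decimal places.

0.3377

The conditional survival probability is l_20/l_5 = 5946/17607 = 0.337707.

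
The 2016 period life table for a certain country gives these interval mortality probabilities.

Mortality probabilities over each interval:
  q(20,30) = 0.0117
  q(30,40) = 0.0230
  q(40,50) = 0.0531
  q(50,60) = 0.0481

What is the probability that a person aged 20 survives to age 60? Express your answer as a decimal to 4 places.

0.8703

Survival from 20 to 60 is the product of surviving each interval: (1 − 0.0117) × (1 − 0.0230) × (1 − 0.0531) × (1 − 0.0481).
= 0.9883 × 0.9770 × 0.9469 × 0.9519 = 0.870320.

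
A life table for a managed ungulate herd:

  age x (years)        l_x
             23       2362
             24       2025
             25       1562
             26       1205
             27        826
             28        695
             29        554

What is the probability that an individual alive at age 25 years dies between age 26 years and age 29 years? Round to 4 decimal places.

0.4168

This is the probability of reaching 26 but not 29, conditional on being alive at 25: (l_26 − l_29) / l_25.
= (1205 − 554) / 1562 = 651 / 1562 = 0.416773.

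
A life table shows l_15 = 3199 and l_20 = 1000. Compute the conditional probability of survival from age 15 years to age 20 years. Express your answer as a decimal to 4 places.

0.3126

The conditional survival probability is l_20/l_15 = 1000/3199 = 0.312598.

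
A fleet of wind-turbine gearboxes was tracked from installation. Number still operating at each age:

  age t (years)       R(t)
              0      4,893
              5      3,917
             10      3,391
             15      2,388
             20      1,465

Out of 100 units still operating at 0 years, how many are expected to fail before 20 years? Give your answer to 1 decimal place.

The relevant probability is 1 − 1,465/4,893 = 0.700593.
Expected number = 100 × 0.700593 = 70.1.

70.1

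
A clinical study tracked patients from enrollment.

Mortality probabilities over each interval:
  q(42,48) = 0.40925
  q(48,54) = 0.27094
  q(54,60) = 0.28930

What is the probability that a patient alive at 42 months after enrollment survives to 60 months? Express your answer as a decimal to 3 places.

0.306

The overall survival probability is (1 − 0.40925) × (1 − 0.27094) × (1 − 0.28930).
= 0.59075 × 0.72906 × 0.71070 = 0.306093.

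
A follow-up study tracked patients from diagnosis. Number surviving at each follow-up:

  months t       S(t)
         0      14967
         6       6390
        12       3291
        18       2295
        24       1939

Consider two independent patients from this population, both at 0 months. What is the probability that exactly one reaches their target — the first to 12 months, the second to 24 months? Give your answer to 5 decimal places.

p₁ = S(12)/S(0) = 3291/14967 = 0.219884; p₂ = S(24)/S(0) = 1939/14967 = 0.129552.
P(exactly one) = p₁(1−p₂) + (1−p₁)p₂ = 0.191398 + 0.101066 = 0.292463.

0.29246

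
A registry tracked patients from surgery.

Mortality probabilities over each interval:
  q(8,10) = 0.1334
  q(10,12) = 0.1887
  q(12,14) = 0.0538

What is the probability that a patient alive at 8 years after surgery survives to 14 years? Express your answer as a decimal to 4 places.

0.6652

Chaining the interval survival probabilities: (1 − 0.1334) × (1 − 0.1887) × (1 − 0.0538).
= 0.8666 × 0.8113 × 0.9462 = 0.665247.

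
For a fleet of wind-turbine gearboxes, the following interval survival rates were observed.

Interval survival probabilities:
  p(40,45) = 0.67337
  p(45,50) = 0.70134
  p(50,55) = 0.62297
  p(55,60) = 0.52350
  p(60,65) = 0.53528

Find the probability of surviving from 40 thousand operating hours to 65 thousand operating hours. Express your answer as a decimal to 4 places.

The overall survival probability is 0.67337 × 0.70134 × 0.62297 × 0.52350 × 0.53528.
= 0.082442.

0.0824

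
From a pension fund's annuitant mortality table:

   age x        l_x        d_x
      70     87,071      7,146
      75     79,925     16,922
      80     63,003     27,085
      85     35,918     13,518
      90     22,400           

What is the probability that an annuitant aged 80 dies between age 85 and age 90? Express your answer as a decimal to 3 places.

0.215

We want 5|5q80 = (l_85 − l_90)/l_80.
This is the probability of reaching 85 but not 90, conditional on being alive at 80: (l_85 − l_90) / l_80.
= (35,918 − 22,400) / 63,003 = 13,518 / 63,003 = 0.214561.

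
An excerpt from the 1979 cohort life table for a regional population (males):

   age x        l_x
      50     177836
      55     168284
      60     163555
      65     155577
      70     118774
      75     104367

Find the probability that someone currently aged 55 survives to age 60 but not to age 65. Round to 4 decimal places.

We want 5|5q55 = (l_60 − l_65)/l_55.
This is the probability of reaching 60 but not 65, conditional on being alive at 55: (l_60 − l_65) / l_55.
= (163555 − 155577) / 168284 = 7978 / 168284 = 0.047408.

0.0474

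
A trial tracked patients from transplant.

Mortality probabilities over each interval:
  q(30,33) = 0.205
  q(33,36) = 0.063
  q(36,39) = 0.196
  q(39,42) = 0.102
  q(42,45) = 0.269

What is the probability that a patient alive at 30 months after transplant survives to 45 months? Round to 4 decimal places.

0.3931

The overall survival probability is (1 − 0.205) × (1 − 0.063) × (1 − 0.196) × (1 − 0.102) × (1 − 0.269).
= 0.795 × 0.937 × 0.804 × 0.898 × 0.731 = 0.393148.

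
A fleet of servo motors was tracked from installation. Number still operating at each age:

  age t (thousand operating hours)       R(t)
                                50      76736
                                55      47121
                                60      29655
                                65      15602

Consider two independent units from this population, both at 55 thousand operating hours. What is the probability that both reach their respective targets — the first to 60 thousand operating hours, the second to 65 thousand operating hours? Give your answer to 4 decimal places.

p₁ = R(60)/R(55) = 29655/47121 = 0.629337; p₂ = R(65)/R(55) = 15602/47121 = 0.331105.
P(both) = p₁ × p₂ = 0.629337 × 0.331105 = 0.208377.

0.2084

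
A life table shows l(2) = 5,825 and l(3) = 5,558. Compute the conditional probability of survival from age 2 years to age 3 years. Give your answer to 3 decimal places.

0.954

The conditional survival probability is l(3)/l(2) = 5,558/5,825 = 0.954163.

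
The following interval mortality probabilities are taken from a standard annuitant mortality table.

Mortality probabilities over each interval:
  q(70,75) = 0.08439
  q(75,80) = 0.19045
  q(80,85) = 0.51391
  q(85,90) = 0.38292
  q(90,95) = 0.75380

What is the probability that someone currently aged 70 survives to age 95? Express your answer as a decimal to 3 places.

0.055

Survival from 70 to 95 is the product of surviving each interval: (1 − 0.08439) × (1 − 0.19045) × (1 − 0.51391) × (1 − 0.38292) × (1 − 0.75380).
= 0.91561 × 0.80955 × 0.48609 × 0.61708 × 0.24620 = 0.054739.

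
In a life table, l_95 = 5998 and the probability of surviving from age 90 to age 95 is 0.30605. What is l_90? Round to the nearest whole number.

l_90 = l_95 / p = 5998 / 0.30605 = 19598.

19598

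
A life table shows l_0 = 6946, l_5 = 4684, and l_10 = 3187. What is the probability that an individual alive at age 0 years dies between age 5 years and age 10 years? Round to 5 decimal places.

This is the probability of reaching 5 but not 10, conditional on being alive at 0: (l_5 − l_10) / l_0.
= (4684 − 3187) / 6946 = 1497 / 6946 = 0.215520.

0.21552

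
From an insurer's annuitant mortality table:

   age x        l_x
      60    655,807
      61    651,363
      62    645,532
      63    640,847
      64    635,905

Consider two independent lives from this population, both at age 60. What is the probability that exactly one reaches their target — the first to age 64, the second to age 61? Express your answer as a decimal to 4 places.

p₁ = l_64/l_60 = 635,905/655,807 = 0.969653; p₂ = l_61/l_60 = 651,363/655,807 = 0.993224.
P(exactly one) = p₁(1−p₂) + (1−p₁)p₂ = 0.006570 + 0.030141 = 0.036712.

0.0367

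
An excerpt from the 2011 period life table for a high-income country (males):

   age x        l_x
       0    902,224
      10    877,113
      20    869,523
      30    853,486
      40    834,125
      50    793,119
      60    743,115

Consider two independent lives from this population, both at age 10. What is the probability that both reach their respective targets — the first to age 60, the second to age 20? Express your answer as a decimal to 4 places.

p₁ = l_60/l_10 = 743,115/877,113 = 0.847228; p₂ = l_20/l_10 = 869,523/877,113 = 0.991347.
P(both) = p₁ × p₂ = 0.847228 × 0.991347 = 0.839897.

0.8399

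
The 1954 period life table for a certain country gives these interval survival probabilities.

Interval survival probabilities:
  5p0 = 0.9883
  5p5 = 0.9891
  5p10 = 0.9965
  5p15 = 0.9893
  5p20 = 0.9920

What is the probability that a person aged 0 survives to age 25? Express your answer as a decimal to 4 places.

0.9560

The overall survival probability is 0.9883 × 0.9891 × 0.9965 × 0.9893 × 0.9920.
= 0.955974.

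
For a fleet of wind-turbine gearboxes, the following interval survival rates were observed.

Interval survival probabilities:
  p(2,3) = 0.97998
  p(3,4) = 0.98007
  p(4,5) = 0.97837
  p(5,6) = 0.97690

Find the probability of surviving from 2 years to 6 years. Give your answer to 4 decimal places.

0.9180

Chaining the interval survival probabilities: 0.97998 × 0.98007 × 0.97837 × 0.97690.
= 0.917968.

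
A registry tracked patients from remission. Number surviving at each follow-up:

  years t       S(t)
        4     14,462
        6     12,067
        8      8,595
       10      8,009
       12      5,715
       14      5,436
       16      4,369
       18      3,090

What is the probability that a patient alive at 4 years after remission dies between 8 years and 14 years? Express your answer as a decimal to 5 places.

This is the probability of reaching 8 but not 14, conditional on being alive at 4: (S(8) − S(14)) / S(4).
= (8,595 − 5,436) / 14,462 = 3,159 / 14,462 = 0.218435.

0.21843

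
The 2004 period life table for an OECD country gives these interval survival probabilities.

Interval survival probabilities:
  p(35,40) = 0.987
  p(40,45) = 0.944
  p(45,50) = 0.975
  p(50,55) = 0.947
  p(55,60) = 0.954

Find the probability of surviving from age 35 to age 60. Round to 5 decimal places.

0.82071

Chaining the interval survival probabilities: 0.987 × 0.944 × 0.975 × 0.947 × 0.954.
= 0.820715.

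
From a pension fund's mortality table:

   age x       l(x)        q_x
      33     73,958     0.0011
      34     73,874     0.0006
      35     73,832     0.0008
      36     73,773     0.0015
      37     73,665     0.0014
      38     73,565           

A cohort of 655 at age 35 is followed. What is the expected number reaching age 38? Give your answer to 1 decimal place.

The relevant probability is 73,565/73,832 = 0.996384.
Expected number = 655 × 0.996384 = 652.6.

652.6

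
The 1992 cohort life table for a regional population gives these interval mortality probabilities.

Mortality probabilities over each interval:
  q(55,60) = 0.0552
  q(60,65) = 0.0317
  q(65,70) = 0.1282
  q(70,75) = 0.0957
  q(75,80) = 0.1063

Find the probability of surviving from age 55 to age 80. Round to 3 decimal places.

0.645

The overall survival probability is (1 − 0.0552) × (1 − 0.0317) × (1 − 0.1282) × (1 − 0.0957) × (1 − 0.1063).
= 0.9448 × 0.9683 × 0.8718 × 0.9043 × 0.8937 = 0.644571.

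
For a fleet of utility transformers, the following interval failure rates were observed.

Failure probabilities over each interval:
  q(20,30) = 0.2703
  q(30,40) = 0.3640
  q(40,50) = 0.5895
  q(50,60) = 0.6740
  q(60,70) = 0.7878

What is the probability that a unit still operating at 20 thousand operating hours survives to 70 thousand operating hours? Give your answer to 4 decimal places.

0.0132

Chaining the interval survival probabilities: (1 − 0.2703) × (1 − 0.3640) × (1 − 0.5895) × (1 − 0.6740) × (1 − 0.7878).
= 0.7297 × 0.6360 × 0.4105 × 0.3260 × 0.2122 = 0.013179.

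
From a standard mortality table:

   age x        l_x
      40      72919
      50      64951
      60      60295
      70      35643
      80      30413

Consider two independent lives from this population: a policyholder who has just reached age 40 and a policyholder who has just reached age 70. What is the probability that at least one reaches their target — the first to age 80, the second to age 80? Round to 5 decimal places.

p₁ = l_80/l_40 = 30413/72919 = 0.417079; p₂ = l_80/l_70 = 30413/35643 = 0.853267.
P(at least one) = 1 − (1−p₁)(1−p₂) = 1 − 0.582921 × 0.146733 = 0.914466.

0.91447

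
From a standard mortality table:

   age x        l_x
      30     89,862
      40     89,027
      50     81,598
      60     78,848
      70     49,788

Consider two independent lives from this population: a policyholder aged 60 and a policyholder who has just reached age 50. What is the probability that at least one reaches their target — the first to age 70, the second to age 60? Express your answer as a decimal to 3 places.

0.988

p₁ = l_70/l_60 = 49,788/78,848 = 0.631443; p₂ = l_60/l_50 = 78,848/81,598 = 0.966298.
P(at least one) = 1 − (1−p₁)(1−p₂) = 1 − 0.368557 × 0.033702 = 0.987579.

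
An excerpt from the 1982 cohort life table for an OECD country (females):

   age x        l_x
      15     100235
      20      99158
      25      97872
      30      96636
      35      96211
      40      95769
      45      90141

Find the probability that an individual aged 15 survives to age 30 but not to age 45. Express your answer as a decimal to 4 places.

0.0648

We want 15|15q15 = (l_30 − l_45)/l_15.
This is the probability of reaching 30 but not 45, conditional on being alive at 15: (l_30 − l_45) / l_15.
= (96636 − 90141) / 100235 = 6495 / 100235 = 0.064798.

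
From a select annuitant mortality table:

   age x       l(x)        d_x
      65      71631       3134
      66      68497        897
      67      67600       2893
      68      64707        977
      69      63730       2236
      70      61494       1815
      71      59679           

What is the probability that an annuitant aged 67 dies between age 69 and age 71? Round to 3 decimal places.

0.060

This is the probability of reaching 69 but not 71, conditional on being alive at 67: (l(69) − l(71)) / l(67).
= (63730 − 59679) / 67600 = 4051 / 67600 = 0.059926.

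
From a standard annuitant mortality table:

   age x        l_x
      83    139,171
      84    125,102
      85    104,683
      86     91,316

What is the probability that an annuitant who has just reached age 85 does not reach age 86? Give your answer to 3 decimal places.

0.128

P(die before 86 | alive at 85) = 1 − l_86/l_85 = 1 − 91,316/104,683 = (13,367)/104,683 = 0.127690.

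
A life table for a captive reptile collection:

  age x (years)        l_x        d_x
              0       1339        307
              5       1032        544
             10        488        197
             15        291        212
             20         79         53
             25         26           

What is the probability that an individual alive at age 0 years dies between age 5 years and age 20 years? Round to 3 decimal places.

This is the probability of reaching 5 but not 20, conditional on being alive at 0: (l_5 − l_20) / l_0.
= (1032 − 79) / 1339 = 953 / 1339 = 0.711725.

0.712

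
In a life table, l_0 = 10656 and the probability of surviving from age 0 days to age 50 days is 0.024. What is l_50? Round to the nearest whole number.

256

l_50 = l_0 × p = 10656 × 0.024 = 256.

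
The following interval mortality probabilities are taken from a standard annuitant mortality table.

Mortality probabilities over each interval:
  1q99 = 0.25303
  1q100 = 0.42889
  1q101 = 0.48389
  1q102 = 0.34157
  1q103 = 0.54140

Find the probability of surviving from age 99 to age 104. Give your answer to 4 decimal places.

5p99 = (1 − 0.25303) × (1 − 0.42889) × (1 − 0.48389) × (1 − 0.34157) × (1 − 0.54140).
= 0.74697 × 0.57111 × 0.51611 × 0.65843 × 0.45860 = 0.066483.

0.0665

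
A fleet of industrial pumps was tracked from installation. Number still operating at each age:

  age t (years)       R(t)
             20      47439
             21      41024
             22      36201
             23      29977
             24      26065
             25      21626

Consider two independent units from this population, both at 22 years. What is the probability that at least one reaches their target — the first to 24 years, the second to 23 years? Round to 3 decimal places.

0.952

p₁ = R(24)/R(22) = 26065/36201 = 0.720008; p₂ = R(23)/R(22) = 29977/36201 = 0.828071.
P(at least one) = 1 − (1−p₁)(1−p₂) = 1 − 0.279992 × 0.171929 = 0.951861.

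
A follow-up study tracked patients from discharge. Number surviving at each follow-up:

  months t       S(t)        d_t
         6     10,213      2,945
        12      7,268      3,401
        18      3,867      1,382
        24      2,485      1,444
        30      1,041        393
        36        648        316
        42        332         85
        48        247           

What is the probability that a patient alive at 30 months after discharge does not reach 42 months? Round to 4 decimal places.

P(die before 42 | alive at 30) = 1 − S(42)/S(30) = 1 − 332/1,041 = (709)/1,041 = 0.681076.

0.6811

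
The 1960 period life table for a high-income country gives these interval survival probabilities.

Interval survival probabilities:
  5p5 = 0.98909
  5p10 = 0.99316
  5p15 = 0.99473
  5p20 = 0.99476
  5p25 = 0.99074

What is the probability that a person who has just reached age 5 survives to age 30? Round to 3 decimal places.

Chaining the interval survival probabilities: 0.98909 × 0.99316 × 0.99473 × 0.99476 × 0.99074.
= 0.963027.

0.963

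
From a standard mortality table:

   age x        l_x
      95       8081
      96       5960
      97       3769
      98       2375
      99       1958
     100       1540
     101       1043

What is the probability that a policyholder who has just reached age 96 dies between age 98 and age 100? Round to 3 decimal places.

0.140

This is the probability of reaching 98 but not 100, conditional on being alive at 96: (l_98 − l_100) / l_96.
= (2375 − 1540) / 5960 = 835 / 5960 = 0.140101.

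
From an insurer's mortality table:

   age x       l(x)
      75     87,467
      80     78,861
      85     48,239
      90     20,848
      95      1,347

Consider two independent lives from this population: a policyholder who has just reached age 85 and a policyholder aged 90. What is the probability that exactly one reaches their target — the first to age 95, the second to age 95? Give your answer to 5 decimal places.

0.08893

p₁ = l(95)/l(85) = 1,347/48,239 = 0.027923; p₂ = l(95)/l(90) = 1,347/20,848 = 0.064611.
P(exactly one) = p₁(1−p₂) + (1−p₁)p₂ = 0.026119 + 0.062807 = 0.088926.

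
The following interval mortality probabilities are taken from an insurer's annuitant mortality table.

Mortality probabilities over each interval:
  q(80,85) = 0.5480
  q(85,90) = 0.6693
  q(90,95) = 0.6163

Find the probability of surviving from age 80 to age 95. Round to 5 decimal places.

Survival from 80 to 95 is the product of surviving each interval: (1 − 0.5480) × (1 − 0.6693) × (1 − 0.6163).
= 0.4520 × 0.3307 × 0.3837 = 0.057354.

0.05735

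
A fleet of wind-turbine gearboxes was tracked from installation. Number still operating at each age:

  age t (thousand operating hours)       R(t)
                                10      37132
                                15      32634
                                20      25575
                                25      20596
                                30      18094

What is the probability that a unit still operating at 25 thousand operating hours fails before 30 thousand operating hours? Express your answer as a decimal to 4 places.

P(fail before 30 | operational at 25) = 1 − R(30)/R(25) = 1 − 18094/20596 = (2502)/20596 = 0.121480.

0.1215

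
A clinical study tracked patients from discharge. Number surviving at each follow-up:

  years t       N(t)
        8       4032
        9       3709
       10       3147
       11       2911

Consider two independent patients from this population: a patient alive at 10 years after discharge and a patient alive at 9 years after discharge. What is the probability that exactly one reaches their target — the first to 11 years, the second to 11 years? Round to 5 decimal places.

p₁ = N(11)/N(10) = 2911/3147 = 0.925008; p₂ = N(11)/N(9) = 2911/3709 = 0.784848.
P(exactly one) = p₁(1−p₂) + (1−p₁)p₂ = 0.199017 + 0.058857 = 0.257875.

0.25787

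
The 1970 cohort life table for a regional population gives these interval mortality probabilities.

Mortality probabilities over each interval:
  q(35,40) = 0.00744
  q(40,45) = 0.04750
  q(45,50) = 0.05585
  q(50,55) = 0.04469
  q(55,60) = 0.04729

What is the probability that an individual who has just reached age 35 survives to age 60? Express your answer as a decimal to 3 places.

Survival from 35 to 60 is the product of surviving each interval: (1 − 0.00744) × (1 − 0.04750) × (1 − 0.05585) × (1 − 0.04469) × (1 − 0.04729).
= 0.99256 × 0.95250 × 0.94415 × 0.95531 × 0.95271 = 0.812396.

0.812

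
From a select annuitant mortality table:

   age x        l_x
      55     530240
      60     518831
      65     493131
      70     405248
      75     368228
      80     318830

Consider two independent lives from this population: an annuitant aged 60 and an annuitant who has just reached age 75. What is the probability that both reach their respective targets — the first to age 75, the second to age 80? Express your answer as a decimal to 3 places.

0.615

p₁ = l_75/l_60 = 368228/518831 = 0.709726; p₂ = l_80/l_75 = 318830/368228 = 0.865849.
P(both) = p₁ × p₂ = 0.709726 × 0.865849 = 0.614516.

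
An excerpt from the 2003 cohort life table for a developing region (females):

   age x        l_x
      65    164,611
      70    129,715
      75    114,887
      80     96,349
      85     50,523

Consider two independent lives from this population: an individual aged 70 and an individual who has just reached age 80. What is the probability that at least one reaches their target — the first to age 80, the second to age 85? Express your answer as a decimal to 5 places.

p₁ = l_80/l_70 = 96,349/129,715 = 0.742775; p₂ = l_85/l_80 = 50,523/96,349 = 0.524375.
P(at least one) = 1 − (1−p₁)(1−p₂) = 1 − 0.257225 × 0.475625 = 0.877657.

0.87766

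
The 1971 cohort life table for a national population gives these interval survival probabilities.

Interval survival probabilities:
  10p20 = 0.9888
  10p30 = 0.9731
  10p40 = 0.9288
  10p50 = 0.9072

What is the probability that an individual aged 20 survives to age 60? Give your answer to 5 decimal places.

0.81076

The overall survival probability is 0.9888 × 0.9731 × 0.9288 × 0.9072.
= 0.810758.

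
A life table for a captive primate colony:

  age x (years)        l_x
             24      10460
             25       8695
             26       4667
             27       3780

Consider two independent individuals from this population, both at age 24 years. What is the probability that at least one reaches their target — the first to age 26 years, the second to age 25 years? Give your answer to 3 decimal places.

p₁ = l_26/l_24 = 4667/10460 = 0.446176; p₂ = l_25/l_24 = 8695/10460 = 0.831262.
P(at least one) = 1 − (1−p₁)(1−p₂) = 1 − 0.553824 × 0.168738 = 0.906549.

0.907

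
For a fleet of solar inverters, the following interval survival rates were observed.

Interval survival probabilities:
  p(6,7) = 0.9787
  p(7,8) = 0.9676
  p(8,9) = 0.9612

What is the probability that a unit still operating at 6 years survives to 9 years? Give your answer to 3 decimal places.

Survival from 6 to 9 is the product of surviving each interval: 0.9787 × 0.9676 × 0.9612.
= 0.910247.

0.910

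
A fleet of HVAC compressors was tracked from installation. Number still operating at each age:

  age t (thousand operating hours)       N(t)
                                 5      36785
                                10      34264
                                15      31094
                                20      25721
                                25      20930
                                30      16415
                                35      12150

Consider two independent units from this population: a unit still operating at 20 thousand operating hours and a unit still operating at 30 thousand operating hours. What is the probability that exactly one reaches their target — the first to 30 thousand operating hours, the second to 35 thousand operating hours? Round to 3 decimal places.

p₁ = N(30)/N(20) = 16415/25721 = 0.638194; p₂ = N(35)/N(30) = 12150/16415 = 0.740177.
P(exactly one) = p₁(1−p₂) + (1−p₁)p₂ = 0.165817 + 0.267800 = 0.433618.

0.434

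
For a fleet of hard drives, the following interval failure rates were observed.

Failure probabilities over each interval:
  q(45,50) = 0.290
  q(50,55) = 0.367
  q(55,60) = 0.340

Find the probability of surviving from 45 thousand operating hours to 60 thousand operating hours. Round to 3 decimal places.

Survival from 45 to 60 is the product of surviving each interval: (1 − 0.290) × (1 − 0.367) × (1 − 0.340).
= 0.710 × 0.633 × 0.660 = 0.296624.

0.297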